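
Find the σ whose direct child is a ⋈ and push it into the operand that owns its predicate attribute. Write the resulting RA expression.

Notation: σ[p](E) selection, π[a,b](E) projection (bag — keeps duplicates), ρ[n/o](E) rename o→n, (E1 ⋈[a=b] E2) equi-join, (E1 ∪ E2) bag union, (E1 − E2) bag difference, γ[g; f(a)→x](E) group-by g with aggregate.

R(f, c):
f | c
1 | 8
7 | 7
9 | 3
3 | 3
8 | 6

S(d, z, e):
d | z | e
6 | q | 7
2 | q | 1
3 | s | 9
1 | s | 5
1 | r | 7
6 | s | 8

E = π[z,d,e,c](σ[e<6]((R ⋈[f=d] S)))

σ filters on e, owned by the right side.
E' = π[z,d,e,c]((R ⋈[f=d] σ[e<6](S)))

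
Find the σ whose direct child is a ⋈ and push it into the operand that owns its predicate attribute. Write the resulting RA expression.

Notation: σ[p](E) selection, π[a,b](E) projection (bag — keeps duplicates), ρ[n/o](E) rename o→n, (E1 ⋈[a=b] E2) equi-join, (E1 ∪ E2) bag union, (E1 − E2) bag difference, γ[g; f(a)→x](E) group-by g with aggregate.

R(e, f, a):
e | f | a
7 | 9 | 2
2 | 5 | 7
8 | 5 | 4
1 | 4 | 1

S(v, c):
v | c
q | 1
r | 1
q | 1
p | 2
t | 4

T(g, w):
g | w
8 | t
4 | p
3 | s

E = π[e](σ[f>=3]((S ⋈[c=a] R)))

σ filters on f, owned by the right side.
E' = π[e]((S ⋈[c=a] σ[f>=3](R)))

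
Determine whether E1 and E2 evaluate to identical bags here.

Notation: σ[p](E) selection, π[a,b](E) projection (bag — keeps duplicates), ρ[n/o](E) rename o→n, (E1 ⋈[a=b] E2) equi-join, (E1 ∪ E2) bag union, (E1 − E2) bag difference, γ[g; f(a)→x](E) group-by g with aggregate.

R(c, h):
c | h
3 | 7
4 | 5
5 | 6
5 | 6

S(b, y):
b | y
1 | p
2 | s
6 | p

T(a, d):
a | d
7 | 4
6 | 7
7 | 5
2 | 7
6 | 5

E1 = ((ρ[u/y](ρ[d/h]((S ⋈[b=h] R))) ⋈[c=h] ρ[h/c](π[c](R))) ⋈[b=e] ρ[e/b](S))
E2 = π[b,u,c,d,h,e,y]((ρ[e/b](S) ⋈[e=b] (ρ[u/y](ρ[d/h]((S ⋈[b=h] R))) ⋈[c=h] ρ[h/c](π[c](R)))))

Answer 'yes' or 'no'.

E1 row counts bottom-up:
  S → 3
  R → 4
  (S ⋈[b=h] R) → 2
  ρ[d/h]((S ⋈[b=h] R)) → 2
  ρ[u/y](ρ[d/h]((S ⋈[b=h] R))) → 2
  R → 4
  π[c](R) → 4
  ρ[h/c](π[c](R)) → 4
  (ρ[u/y](ρ[d/h]((S ⋈[b=h] R))) ⋈[c=h] ρ[h/c](π[c](R))) → 4
  S → 3
  ρ[e/b](S) → 3
  ((ρ[u/y](ρ[d/h]((S ⋈[b=h] R))) ⋈[c=h] ρ[h/c](π[c](R))) ⋈[b=e] ρ[e/b](S)) → 4
E2 row counts bottom-up:
  S → 3
  ρ[e/b](S) → 3
  S → 3
  R → 4
  (S ⋈[b=h] R) → 2
  ρ[d/h]((S ⋈[b=h] R)) → 2
  ρ[u/y](ρ[d/h]((S ⋈[b=h] R))) → 2
  R → 4
  π[c](R) → 4
  ρ[h/c](π[c](R)) → 4
  (ρ[u/y](ρ[d/h]((S ⋈[b=h] R))) ⋈[c=h] ρ[h/c](π[c](R))) → 4
  (ρ[e/b](S) ⋈[e=b] (ρ[u/y](ρ[d/h]((S ⋈[b=h] R))) ⋈[c=h] ρ[h/c](π[c](R)))) → 4
  π[b,u,c,d,h,e,y]((ρ[e/b](S) ⋈[e=b] (ρ[u/y](ρ[d/h]((S ⋈[b=h] R))) ⋈[c=h] ρ[h/c](π[c](R))))) → 4

E1 and E2 produce the same multiset:
b | u | c | d | h | e | y
6 | p | 5 | 6 | 5 | 6 | p
6 | p | 5 | 6 | 5 | 6 | p
6 | p | 5 | 6 | 5 | 6 | p
6 | p | 5 | 6 | 5 | 6 | p

yes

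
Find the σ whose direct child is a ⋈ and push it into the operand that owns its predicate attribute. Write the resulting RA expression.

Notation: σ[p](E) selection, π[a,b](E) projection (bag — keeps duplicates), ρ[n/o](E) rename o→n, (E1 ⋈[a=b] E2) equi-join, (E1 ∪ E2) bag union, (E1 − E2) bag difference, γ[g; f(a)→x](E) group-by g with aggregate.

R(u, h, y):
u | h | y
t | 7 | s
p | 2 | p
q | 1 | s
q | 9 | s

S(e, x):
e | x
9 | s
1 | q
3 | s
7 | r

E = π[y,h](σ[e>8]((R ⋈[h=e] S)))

σ filters on e, owned by the right side.
E' = π[y,h]((R ⋈[h=e] σ[e>8](S)))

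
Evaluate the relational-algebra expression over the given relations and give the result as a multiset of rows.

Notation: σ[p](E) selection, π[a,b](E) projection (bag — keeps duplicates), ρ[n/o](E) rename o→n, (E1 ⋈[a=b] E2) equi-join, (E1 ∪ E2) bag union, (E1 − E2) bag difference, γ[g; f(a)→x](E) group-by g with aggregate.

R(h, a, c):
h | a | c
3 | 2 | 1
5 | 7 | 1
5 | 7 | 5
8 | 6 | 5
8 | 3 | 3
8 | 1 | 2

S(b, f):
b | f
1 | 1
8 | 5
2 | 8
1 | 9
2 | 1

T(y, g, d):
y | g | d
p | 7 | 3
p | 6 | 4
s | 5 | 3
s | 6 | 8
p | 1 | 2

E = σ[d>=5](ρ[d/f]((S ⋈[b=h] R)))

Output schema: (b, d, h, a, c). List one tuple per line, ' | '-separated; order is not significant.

Row counts bottom-up:
  S → 5
  R → 6
  (S ⋈[b=h] R) → 3
  ρ[d/f]((S ⋈[b=h] R)) → 3
  σ[d>=5](ρ[d/f]((S ⋈[b=h] R))) → 3

== RESULT ==
b | d | h | a | c
8 | 5 | 8 | 1 | 2
8 | 5 | 8 | 3 | 3
8 | 5 | 8 | 6 | 5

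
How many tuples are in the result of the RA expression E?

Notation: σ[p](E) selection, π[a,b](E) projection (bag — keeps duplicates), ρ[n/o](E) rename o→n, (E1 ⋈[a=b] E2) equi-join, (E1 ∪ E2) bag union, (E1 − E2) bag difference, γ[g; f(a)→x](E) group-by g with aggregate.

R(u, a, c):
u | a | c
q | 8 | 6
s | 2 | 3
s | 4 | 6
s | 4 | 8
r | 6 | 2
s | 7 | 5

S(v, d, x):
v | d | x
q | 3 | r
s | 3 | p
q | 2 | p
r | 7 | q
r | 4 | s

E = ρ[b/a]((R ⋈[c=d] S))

Row counts bottom-up:
  R → 6
  S → 5
  (R ⋈[c=d] S) → 3
  ρ[b/a]((R ⋈[c=d] S)) → 3

|E| = 3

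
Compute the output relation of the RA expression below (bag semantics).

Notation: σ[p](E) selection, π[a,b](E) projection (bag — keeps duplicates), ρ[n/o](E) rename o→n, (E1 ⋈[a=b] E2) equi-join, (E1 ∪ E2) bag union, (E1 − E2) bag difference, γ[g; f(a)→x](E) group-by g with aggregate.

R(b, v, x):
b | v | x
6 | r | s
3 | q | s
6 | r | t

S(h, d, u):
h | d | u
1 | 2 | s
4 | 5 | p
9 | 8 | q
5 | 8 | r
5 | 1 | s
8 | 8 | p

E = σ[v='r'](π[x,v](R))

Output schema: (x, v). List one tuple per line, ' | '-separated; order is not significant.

Row counts bottom-up:
  R → 3
  π[x,v](R) → 3
  σ[v='r'](π[x,v](R)) → 2

== RESULT ==
x | v
s | r
t | r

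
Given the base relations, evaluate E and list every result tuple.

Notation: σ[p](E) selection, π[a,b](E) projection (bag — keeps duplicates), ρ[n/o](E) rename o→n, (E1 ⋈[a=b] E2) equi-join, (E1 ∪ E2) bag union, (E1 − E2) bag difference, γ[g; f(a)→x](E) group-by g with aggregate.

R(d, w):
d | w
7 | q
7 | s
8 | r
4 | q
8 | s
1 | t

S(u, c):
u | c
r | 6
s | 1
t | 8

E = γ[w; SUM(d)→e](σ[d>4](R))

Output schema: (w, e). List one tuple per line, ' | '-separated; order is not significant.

Stepwise |·|:
  R → 6
  σ[d>4](R) → 4
  γ[w; SUM(d)→e](σ[d>4](R)) → 3

== RESULT ==
w | e
q | 7
r | 8
s | 15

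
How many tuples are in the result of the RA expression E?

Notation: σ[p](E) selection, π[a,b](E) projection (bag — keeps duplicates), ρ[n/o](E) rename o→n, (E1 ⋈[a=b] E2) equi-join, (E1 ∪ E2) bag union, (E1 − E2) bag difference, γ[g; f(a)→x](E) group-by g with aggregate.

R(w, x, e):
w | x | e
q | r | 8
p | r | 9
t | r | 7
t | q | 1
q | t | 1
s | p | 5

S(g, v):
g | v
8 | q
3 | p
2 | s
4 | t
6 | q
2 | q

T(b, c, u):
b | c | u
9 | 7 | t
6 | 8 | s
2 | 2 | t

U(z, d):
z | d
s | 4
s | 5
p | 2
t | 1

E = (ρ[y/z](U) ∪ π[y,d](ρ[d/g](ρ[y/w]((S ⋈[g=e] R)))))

Per-node cardinality:
  U → 4
  ρ[y/z](U) → 4
  S → 6
  R → 6
  (S ⋈[g=e] R) → 1
  ρ[y/w]((S ⋈[g=e] R)) → 1
  ρ[d/g](ρ[y/w]((S ⋈[g=e] R))) → 1
  π[y,d](ρ[d/g](ρ[y/w]((S ⋈[g=e] R)))) → 1
  (ρ[y/z](U) ∪ π[y,d](ρ[d/g](ρ[y/w]((S ⋈[g=e] R))))) → 5

|E| = 5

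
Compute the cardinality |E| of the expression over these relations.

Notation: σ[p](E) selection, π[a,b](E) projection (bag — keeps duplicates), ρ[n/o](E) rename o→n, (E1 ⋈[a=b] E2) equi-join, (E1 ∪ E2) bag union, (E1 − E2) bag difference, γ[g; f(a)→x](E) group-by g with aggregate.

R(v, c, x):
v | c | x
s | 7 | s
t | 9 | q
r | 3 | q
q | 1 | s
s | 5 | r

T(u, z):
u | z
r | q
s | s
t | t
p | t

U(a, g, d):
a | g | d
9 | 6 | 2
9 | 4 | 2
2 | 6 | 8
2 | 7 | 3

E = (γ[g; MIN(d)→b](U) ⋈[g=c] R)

Per-node cardinality:
  U → 4
  γ[g; MIN(d)→b](U) → 3
  R → 5
  (γ[g; MIN(d)→b](U) ⋈[g=c] R) → 1

|E| = 1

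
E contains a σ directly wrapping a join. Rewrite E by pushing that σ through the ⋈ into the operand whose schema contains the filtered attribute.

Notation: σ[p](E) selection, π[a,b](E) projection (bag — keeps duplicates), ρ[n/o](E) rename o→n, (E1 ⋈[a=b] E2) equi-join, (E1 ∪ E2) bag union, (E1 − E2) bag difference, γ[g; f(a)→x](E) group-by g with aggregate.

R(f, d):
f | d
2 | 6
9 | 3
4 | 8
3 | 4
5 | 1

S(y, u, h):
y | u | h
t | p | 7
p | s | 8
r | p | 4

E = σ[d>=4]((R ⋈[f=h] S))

σ filters on d, owned by the left side.
E' = (σ[d>=4](R) ⋈[f=h] S)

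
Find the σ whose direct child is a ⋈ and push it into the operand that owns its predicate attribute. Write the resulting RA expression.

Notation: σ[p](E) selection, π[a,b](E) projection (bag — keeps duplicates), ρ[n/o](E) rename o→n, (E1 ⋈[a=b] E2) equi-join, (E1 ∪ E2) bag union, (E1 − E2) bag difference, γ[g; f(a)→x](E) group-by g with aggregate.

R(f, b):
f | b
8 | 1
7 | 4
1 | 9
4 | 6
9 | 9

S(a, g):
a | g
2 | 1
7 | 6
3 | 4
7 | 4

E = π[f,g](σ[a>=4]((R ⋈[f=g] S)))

σ filters on a, owned by the right side.
E' = π[f,g]((R ⋈[f=g] σ[a>=4](S)))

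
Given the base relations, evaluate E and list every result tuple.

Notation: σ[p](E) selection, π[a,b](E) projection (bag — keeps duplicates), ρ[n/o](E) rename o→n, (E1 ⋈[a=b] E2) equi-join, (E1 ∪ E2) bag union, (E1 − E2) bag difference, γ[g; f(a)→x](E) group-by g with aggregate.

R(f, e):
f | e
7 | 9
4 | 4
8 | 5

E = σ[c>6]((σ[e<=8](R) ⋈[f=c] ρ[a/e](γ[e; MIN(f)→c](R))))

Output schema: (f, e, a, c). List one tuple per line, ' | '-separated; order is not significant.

Subexpression sizes:
  R → 3
  σ[e<=8](R) → 2
  R → 3
  γ[e; MIN(f)→c](R) → 3
  ρ[a/e](γ[e; MIN(f)→c](R)) → 3
  (σ[e<=8](R) ⋈[f=c] ρ[a/e](γ[e; MIN(f)→c](R))) → 2
  σ[c>6]((σ[e<=8](R) ⋈[f=c] ρ[a/e](γ[e; MIN(f)→c](R)))) → 1

== RESULT ==
f | e | a | c
8 | 5 | 5 | 8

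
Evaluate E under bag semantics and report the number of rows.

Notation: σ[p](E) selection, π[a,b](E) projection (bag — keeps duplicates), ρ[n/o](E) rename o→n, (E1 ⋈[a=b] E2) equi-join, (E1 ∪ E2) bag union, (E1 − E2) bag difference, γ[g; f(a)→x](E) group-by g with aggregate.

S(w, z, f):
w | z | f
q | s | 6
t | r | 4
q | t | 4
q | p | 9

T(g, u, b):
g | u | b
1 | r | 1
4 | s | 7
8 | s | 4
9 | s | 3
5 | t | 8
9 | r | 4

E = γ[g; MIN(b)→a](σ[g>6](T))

Subexpression sizes:
  T → 6
  σ[g>6](T) → 3
  γ[g; MIN(b)→a](σ[g>6](T)) → 2

|E| = 2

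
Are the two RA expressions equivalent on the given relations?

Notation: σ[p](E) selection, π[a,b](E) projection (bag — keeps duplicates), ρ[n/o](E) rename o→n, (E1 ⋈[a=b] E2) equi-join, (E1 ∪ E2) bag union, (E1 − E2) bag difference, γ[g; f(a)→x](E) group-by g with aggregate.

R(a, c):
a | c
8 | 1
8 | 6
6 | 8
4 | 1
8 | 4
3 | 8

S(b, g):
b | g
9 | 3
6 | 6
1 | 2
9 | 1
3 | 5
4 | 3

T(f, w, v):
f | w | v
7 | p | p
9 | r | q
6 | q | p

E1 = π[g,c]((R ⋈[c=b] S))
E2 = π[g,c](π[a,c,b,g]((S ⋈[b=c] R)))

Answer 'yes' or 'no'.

E1 row counts bottom-up:
  R → 6
  S → 6
  (R ⋈[c=b] S) → 4
  π[g,c]((R ⋈[c=b] S)) → 4
E2 row counts bottom-up:
  S → 6
  R → 6
  (S ⋈[b=c] R) → 4
  π[a,c,b,g]((S ⋈[b=c] R)) → 4
  π[g,c](π[a,c,b,g]((S ⋈[b=c] R))) → 4

E1 and E2 produce the same multiset:
g | c
2 | 1
2 | 1
3 | 4
6 | 6

yes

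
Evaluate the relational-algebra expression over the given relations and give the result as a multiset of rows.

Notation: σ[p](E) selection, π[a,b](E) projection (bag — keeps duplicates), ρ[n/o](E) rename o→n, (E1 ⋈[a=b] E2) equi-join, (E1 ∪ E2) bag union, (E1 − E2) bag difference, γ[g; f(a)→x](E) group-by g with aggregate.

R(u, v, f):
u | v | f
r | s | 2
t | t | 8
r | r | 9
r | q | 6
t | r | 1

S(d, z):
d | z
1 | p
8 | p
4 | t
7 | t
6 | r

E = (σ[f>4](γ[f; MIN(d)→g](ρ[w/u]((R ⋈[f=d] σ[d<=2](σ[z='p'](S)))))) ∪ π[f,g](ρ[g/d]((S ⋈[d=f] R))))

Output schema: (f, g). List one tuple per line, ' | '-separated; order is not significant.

Per-node cardinality:
  R → 5
  S → 5
  σ[z='p'](S) → 2
  σ[d<=2](σ[z='p'](S)) → 1
  (R ⋈[f=d] σ[d<=2](σ[z='p'](S))) → 1
  ρ[w/u]((R ⋈[f=d] σ[d<=2](σ[z='p'](S)))) → 1
  γ[f; MIN(d)→g](ρ[w/u]((R ⋈[f=d] σ[d<=2](σ[z='p'](S))))) → 1
  σ[f>4](γ[f; MIN(d)→g](ρ[w/u]((R ⋈[f=d] σ[d<=2](σ[z='p'](S)))))) → 0
  S → 5
  R → 5
  (S ⋈[d=f] R) → 3
  ρ[g/d]((S ⋈[d=f] R)) → 3
  π[f,g](ρ[g/d]((S ⋈[d=f] R))) → 3
  (σ[f>4](γ[f; MIN(d)→g](ρ[w/u]((R ⋈[f=d] σ[d<=2](σ[z='p'](S)))))) ∪ π[f,g](ρ[g/d]((S ⋈[d=f] R)))) → 3

== RESULT ==
f | g
1 | 1
6 | 6
8 | 8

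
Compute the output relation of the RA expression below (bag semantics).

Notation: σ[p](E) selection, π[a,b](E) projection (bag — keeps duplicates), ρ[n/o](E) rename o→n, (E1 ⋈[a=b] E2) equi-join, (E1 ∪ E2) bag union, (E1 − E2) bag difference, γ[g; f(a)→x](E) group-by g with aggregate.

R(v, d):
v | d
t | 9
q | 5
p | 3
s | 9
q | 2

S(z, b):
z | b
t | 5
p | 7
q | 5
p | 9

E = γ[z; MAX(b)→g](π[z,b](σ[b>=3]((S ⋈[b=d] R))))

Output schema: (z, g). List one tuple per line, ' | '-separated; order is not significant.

Row counts bottom-up:
  S → 4
  R → 5
  (S ⋈[b=d] R) → 4
  σ[b>=3]((S ⋈[b=d] R)) → 4
  π[z,b](σ[b>=3]((S ⋈[b=d] R))) → 4
  γ[z; MAX(b)→g](π[z,b](σ[b>=3]((S ⋈[b=d] R)))) → 3

== RESULT ==
z | g
p | 9
q | 5
t | 5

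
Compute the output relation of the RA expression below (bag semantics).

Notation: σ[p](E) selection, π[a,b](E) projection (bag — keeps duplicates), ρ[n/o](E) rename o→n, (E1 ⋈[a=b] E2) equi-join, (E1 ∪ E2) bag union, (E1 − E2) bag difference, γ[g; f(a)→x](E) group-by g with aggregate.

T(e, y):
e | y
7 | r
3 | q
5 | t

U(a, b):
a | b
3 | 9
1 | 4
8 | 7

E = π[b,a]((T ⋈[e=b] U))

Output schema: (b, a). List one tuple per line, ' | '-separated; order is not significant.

Row counts bottom-up:
  T → 3
  U → 3
  (T ⋈[e=b] U) → 1
  π[b,a]((T ⋈[e=b] U)) → 1

== RESULT ==
b | a
7 | 8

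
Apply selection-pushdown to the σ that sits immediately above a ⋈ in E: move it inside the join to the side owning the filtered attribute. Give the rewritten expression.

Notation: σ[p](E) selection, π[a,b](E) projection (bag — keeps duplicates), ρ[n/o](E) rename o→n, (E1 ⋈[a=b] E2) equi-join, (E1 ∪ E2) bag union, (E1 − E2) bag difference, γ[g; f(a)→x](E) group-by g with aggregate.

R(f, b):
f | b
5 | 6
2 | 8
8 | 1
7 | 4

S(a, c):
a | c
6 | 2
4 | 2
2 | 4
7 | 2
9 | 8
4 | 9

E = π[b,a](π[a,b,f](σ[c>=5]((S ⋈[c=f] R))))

σ filters on c, owned by the left side.
E' = π[b,a](π[a,b,f]((σ[c>=5](S) ⋈[c=f] R)))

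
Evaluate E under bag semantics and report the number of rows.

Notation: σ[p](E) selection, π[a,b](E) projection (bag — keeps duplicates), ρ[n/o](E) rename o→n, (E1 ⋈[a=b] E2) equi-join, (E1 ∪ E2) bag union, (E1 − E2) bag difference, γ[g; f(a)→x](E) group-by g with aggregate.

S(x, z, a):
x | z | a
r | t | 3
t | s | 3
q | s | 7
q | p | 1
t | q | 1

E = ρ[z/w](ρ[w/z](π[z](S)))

Stepwise |·|:
  S → 5
  π[z](S) → 5
  ρ[w/z](π[z](S)) → 5
  ρ[z/w](ρ[w/z](π[z](S))) → 5

|E| = 5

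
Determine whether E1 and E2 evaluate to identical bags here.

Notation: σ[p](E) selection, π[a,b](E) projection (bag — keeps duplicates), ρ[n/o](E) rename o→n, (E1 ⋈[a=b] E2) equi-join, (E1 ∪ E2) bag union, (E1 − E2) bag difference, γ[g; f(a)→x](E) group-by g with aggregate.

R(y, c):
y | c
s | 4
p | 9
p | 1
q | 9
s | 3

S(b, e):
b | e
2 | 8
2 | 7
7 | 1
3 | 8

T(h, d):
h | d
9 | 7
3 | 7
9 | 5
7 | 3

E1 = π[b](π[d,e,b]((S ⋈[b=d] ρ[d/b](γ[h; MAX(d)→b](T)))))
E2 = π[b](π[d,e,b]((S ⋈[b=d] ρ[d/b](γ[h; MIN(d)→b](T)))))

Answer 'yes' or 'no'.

E1 stepwise |·|:
  S → 4
  T → 4
  γ[h; MAX(d)→b](T) → 3
  ρ[d/b](γ[h; MAX(d)→b](T)) → 3
  (S ⋈[b=d] ρ[d/b](γ[h; MAX(d)→b](T))) → 3
  π[d,e,b]((S ⋈[b=d] ρ[d/b](γ[h; MAX(d)→b](T)))) → 3
  π[b](π[d,e,b]((S ⋈[b=d] ρ[d/b](γ[h; MAX(d)→b](T))))) → 3
E2 stepwise |·|:
  S → 4
  T → 4
  γ[h; MIN(d)→b](T) → 3
  ρ[d/b](γ[h; MIN(d)→b](T)) → 3
  (S ⋈[b=d] ρ[d/b](γ[h; MIN(d)→b](T))) → 2
  π[d,e,b]((S ⋈[b=d] ρ[d/b](γ[h; MIN(d)→b](T)))) → 2
  π[b](π[d,e,b]((S ⋈[b=d] ρ[d/b](γ[h; MIN(d)→b](T))))) → 2

E1 result:
b
3
7
7
E2 result:
b
3
7
Witness: (7,) appears 2× in E1 but 1× in E2.

no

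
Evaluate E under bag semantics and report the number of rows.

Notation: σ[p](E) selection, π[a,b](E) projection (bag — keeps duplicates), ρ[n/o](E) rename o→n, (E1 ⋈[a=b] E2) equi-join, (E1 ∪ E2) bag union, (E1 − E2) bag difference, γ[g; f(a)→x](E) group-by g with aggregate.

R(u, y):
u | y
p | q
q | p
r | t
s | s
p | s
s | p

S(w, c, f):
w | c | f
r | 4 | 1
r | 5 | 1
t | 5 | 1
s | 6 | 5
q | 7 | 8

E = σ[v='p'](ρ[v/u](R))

Row counts bottom-up:
  R → 6
  ρ[v/u](R) → 6
  σ[v='p'](ρ[v/u](R)) → 2

|E| = 2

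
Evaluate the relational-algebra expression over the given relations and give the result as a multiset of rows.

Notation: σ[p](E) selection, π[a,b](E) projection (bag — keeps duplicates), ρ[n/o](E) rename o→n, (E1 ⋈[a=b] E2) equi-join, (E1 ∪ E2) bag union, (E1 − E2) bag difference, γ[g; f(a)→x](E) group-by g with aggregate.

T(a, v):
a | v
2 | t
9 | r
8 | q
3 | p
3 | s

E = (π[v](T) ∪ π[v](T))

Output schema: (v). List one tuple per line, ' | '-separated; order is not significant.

Subexpression sizes:
  T → 5
  π[v](T) → 5
  T → 5
  π[v](T) → 5
  (π[v](T) ∪ π[v](T)) → 10

== RESULT ==
v
p
p
q
q
r
r
s
s
t
t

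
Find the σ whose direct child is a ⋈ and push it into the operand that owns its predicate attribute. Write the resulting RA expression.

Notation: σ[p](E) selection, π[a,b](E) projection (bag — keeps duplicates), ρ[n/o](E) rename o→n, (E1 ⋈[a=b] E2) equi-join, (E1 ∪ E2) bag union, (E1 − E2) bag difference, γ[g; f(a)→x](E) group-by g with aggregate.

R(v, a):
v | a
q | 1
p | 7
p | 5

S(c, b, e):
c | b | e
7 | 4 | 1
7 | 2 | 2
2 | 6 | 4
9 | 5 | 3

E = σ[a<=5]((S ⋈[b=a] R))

σ filters on a, owned by the right side.
E' = (S ⋈[b=a] σ[a<=5](R))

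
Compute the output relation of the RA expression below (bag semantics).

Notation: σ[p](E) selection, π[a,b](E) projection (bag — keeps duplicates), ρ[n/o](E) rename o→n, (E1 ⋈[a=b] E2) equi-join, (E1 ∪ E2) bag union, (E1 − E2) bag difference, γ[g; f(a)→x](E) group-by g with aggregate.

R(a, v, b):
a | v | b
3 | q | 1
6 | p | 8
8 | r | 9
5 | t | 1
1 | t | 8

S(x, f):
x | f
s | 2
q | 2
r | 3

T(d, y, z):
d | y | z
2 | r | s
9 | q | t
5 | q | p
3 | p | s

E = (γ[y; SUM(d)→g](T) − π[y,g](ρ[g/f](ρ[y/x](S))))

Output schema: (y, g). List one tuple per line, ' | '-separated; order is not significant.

Row counts bottom-up:
  T → 4
  γ[y; SUM(d)→g](T) → 3
  S → 3
  ρ[y/x](S) → 3
  ρ[g/f](ρ[y/x](S)) → 3
  π[y,g](ρ[g/f](ρ[y/x](S))) → 3
  (γ[y; SUM(d)→g](T) − π[y,g](ρ[g/f](ρ[y/x](S)))) → 3

== RESULT ==
y | g
p | 3
q | 14
r | 2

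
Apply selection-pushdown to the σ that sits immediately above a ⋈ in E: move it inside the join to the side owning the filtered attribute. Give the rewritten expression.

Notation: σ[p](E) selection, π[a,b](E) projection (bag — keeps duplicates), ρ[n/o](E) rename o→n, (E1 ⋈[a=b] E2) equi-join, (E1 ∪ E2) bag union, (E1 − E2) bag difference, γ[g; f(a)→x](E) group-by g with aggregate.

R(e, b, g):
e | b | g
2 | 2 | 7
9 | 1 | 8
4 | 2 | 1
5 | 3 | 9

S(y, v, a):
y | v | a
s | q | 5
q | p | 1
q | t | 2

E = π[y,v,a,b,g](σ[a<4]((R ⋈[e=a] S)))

σ filters on a, owned by the right side.
E' = π[y,v,a,b,g]((R ⋈[e=a] σ[a<4](S)))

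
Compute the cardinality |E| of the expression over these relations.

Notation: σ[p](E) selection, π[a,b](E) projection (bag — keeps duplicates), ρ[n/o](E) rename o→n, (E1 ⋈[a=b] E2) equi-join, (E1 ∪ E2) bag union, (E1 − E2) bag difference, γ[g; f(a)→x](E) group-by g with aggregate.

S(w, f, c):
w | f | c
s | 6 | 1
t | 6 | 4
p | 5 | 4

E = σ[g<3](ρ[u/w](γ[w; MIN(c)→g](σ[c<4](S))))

Row counts bottom-up:
  S → 3
  σ[c<4](S) → 1
  γ[w; MIN(c)→g](σ[c<4](S)) → 1
  ρ[u/w](γ[w; MIN(c)→g](σ[c<4](S))) → 1
  σ[g<3](ρ[u/w](γ[w; MIN(c)→g](σ[c<4](S)))) → 1

|E| = 1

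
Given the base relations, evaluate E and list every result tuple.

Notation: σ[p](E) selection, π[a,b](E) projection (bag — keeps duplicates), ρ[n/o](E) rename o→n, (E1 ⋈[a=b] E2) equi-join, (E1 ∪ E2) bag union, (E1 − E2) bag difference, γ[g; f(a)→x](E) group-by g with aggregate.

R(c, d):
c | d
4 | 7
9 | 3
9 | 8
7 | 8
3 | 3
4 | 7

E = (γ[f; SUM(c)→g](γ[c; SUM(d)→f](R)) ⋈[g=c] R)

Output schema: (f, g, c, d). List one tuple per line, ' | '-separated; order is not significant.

Per-node cardinality:
  R → 6
  γ[c; SUM(d)→f](R) → 4
  γ[f; SUM(c)→g](γ[c; SUM(d)→f](R)) → 4
  R → 6
  (γ[f; SUM(c)→g](γ[c; SUM(d)→f](R)) ⋈[g=c] R) → 6

== RESULT ==
f | g | c | d
3 | 3 | 3 | 3
8 | 7 | 7 | 8
11 | 9 | 9 | 3
11 | 9 | 9 | 8
14 | 4 | 4 | 7
14 | 4 | 4 | 7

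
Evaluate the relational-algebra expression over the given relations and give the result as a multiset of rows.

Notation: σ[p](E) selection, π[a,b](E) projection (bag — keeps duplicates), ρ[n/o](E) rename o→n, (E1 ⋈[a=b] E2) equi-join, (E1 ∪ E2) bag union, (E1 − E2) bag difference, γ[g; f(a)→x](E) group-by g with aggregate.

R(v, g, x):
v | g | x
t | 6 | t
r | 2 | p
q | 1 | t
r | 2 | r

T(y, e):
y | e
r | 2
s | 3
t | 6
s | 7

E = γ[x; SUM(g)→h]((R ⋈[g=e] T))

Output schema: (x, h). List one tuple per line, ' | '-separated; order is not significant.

Row counts bottom-up:
  R → 4
  T → 4
  (R ⋈[g=e] T) → 3
  γ[x; SUM(g)→h]((R ⋈[g=e] T)) → 3

== RESULT ==
x | h
p | 2
r | 2
t | 6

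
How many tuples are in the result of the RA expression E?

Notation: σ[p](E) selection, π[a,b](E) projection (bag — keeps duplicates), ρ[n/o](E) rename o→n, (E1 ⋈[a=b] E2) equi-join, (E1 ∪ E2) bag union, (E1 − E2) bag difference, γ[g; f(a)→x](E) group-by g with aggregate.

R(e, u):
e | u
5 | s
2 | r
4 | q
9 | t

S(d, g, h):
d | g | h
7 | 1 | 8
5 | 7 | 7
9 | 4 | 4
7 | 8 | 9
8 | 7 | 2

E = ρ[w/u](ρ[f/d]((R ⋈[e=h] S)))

Subexpression sizes:
  R → 4
  S → 5
  (R ⋈[e=h] S) → 3
  ρ[f/d]((R ⋈[e=h] S)) → 3
  ρ[w/u](ρ[f/d]((R ⋈[e=h] S))) → 3

|E| = 3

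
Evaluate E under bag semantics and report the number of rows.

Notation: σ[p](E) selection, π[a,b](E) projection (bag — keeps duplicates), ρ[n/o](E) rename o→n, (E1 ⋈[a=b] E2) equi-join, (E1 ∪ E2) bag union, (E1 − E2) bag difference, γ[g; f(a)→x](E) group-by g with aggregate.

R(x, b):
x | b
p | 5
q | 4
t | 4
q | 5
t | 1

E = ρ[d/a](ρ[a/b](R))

Per-node cardinality:
  R → 5
  ρ[a/b](R) → 5
  ρ[d/a](ρ[a/b](R)) → 5

|E| = 5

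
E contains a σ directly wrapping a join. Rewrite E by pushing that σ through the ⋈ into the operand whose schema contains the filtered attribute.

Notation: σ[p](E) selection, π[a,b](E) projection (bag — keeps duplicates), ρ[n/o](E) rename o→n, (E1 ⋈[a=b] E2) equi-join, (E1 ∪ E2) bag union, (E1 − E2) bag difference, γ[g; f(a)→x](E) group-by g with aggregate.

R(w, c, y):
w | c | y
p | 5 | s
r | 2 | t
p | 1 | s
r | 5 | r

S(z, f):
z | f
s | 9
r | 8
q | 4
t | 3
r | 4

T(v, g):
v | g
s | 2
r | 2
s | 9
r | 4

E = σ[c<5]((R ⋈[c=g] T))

σ filters on c, owned by the left side.
E' = (σ[c<5](R) ⋈[c=g] T)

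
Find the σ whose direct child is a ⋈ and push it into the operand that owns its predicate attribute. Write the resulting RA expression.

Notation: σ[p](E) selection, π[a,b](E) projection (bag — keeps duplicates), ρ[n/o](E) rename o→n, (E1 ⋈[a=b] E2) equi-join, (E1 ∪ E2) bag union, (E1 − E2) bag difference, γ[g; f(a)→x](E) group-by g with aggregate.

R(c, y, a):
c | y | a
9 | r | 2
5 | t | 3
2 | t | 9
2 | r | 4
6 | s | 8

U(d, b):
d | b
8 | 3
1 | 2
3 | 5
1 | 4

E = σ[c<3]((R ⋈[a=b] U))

σ filters on c, owned by the left side.
E' = (σ[c<3](R) ⋈[a=b] U)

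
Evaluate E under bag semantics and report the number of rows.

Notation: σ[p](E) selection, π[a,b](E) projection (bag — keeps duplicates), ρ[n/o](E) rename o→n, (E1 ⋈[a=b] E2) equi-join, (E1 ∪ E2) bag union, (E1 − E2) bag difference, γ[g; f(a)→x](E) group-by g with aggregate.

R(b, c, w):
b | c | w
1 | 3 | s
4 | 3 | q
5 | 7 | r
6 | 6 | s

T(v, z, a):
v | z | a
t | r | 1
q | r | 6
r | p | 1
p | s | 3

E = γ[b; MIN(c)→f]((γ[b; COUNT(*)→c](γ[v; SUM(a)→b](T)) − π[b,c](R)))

Row counts bottom-up:
  T → 4
  γ[v; SUM(a)→b](T) → 4
  γ[b; COUNT(*)→c](γ[v; SUM(a)→b](T)) → 3
  R → 4
  π[b,c](R) → 4
  (γ[b; COUNT(*)→c](γ[v; SUM(a)→b](T)) − π[b,c](R)) → 3
  γ[b; MIN(c)→f]((γ[b; COUNT(*)→c](γ[v; SUM(a)→b](T)) − π[b,c](R))) → 3

|E| = 3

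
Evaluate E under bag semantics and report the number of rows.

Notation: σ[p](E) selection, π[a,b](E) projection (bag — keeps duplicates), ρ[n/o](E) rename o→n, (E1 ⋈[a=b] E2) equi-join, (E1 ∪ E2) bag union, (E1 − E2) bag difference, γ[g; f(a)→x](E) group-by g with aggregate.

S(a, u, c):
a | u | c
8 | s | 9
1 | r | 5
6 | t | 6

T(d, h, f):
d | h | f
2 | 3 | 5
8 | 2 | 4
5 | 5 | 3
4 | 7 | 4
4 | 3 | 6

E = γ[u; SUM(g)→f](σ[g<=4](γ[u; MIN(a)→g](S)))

Per-node cardinality:
  S → 3
  γ[u; MIN(a)→g](S) → 3
  σ[g<=4](γ[u; MIN(a)→g](S)) → 1
  γ[u; SUM(g)→f](σ[g<=4](γ[u; MIN(a)→g](S))) → 1

|E| = 1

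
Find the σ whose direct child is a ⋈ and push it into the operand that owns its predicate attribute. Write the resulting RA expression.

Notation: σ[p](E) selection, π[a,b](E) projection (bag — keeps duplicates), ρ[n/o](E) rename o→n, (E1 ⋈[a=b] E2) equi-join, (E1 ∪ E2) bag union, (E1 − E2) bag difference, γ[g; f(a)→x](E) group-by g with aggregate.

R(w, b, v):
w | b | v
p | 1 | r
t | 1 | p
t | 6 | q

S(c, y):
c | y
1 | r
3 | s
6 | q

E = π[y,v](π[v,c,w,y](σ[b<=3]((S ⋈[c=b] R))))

σ filters on b, owned by the right side.
E' = π[y,v](π[v,c,w,y]((S ⋈[c=b] σ[b<=3](R))))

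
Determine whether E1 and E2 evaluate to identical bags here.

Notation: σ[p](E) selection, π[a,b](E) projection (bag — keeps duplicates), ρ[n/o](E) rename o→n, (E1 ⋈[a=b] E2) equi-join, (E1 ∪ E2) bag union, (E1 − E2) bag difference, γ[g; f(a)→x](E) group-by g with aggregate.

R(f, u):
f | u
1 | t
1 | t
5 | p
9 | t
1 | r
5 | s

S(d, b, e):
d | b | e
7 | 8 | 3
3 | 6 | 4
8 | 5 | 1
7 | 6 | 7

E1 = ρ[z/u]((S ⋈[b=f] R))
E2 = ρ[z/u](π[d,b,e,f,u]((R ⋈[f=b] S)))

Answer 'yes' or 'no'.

E1 subexpression sizes:
  S → 4
  R → 6
  (S ⋈[b=f] R) → 2
  ρ[z/u]((S ⋈[b=f] R)) → 2
E2 subexpression sizes:
  R → 6
  S → 4
  (R ⋈[f=b] S) → 2
  π[d,b,e,f,u]((R ⋈[f=b] S)) → 2
  ρ[z/u](π[d,b,e,f,u]((R ⋈[f=b] S))) → 2

E1 and E2 produce the same multiset:
d | b | e | f | z
8 | 5 | 1 | 5 | p
8 | 5 | 1 | 5 | s

yes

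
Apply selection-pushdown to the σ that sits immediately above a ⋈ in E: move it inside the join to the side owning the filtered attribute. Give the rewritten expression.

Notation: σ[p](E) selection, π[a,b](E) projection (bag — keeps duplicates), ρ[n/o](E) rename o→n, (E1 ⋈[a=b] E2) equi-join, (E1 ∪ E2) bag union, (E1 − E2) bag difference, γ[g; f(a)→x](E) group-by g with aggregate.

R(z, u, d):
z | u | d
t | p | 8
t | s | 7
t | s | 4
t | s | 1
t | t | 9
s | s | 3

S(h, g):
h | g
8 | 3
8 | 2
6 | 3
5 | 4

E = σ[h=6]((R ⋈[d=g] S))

σ filters on h, owned by the right side.
E' = (R ⋈[d=g] σ[h=6](S))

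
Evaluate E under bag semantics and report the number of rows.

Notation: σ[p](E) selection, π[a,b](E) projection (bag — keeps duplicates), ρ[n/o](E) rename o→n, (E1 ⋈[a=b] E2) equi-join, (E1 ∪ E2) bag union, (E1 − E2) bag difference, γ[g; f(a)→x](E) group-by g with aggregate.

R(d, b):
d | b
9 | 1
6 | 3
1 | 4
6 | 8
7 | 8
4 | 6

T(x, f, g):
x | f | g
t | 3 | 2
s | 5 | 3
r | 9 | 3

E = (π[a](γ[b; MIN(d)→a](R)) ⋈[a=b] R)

Row counts bottom-up:
  R → 6
  γ[b; MIN(d)→a](R) → 5
  π[a](γ[b; MIN(d)→a](R)) → 5
  R → 6
  (π[a](γ[b; MIN(d)→a](R)) ⋈[a=b] R) → 4

|E| = 4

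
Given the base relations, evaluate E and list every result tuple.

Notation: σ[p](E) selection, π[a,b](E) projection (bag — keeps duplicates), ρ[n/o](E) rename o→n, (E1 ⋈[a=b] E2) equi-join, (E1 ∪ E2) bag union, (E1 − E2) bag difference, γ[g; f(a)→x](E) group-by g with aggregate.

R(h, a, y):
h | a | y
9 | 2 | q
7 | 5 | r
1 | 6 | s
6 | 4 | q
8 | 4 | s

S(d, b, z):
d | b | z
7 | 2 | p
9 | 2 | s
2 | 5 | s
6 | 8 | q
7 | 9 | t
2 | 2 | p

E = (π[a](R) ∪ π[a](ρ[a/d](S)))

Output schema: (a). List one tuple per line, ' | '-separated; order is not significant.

Stepwise |·|:
  R → 5
  π[a](R) → 5
  S → 6
  ρ[a/d](S) → 6
  π[a](ρ[a/d](S)) → 6
  (π[a](R) ∪ π[a](ρ[a/d](S))) → 11

== RESULT ==
a
2
2
2
4
4
5
6
6
7
7
9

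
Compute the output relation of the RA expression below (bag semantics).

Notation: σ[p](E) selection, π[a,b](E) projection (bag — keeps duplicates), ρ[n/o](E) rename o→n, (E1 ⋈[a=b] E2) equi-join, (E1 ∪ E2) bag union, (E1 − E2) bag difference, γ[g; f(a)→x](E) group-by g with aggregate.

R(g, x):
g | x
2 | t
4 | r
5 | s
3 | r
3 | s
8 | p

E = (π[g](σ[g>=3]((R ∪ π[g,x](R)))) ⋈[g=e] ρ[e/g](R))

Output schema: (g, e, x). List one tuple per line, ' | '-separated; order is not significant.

Per-node cardinality:
  R → 6
  R → 6
  π[g,x](R) → 6
  (R ∪ π[g,x](R)) → 12
  σ[g>=3]((R ∪ π[g,x](R))) → 10
  π[g](σ[g>=3]((R ∪ π[g,x](R)))) → 10
  R → 6
  ρ[e/g](R) → 6
  (π[g](σ[g>=3]((R ∪ π[g,x](R)))) ⋈[g=e] ρ[e/g](R)) → 14

== RESULT ==
g | e | x
3 | 3 | r
3 | 3 | r
3 | 3 | r
3 | 3 | r
3 | 3 | s
3 | 3 | s
3 | 3 | s
3 | 3 | s
4 | 4 | r
4 | 4 | r
5 | 5 | s
5 | 5 | s
8 | 8 | p
8 | 8 | p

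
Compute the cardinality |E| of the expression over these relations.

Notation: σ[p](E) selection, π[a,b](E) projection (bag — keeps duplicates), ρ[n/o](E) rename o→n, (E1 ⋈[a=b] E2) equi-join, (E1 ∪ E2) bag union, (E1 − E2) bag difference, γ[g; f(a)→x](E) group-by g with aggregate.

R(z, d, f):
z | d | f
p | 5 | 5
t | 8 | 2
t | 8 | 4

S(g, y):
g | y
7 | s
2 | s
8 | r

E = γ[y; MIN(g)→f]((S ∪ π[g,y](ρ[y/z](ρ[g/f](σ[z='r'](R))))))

Per-node cardinality:
  S → 3
  R → 3
  σ[z='r'](R) → 0
  ρ[g/f](σ[z='r'](R)) → 0
  ρ[y/z](ρ[g/f](σ[z='r'](R))) → 0
  π[g,y](ρ[y/z](ρ[g/f](σ[z='r'](R)))) → 0
  (S ∪ π[g,y](ρ[y/z](ρ[g/f](σ[z='r'](R))))) → 3
  γ[y; MIN(g)→f]((S ∪ π[g,y](ρ[y/z](ρ[g/f](σ[z='r'](R)))))) → 2

|E| = 2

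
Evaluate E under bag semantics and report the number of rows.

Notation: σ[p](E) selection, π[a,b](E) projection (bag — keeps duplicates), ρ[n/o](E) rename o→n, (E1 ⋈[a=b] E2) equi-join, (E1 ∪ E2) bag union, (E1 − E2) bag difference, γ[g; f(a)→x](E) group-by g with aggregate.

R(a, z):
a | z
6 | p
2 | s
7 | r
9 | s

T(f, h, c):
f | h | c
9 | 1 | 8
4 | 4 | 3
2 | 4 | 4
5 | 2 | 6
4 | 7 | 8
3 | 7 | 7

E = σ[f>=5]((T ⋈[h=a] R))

Per-node cardinality:
  T → 6
  R → 4
  (T ⋈[h=a] R) → 3
  σ[f>=5]((T ⋈[h=a] R)) → 1

|E| = 1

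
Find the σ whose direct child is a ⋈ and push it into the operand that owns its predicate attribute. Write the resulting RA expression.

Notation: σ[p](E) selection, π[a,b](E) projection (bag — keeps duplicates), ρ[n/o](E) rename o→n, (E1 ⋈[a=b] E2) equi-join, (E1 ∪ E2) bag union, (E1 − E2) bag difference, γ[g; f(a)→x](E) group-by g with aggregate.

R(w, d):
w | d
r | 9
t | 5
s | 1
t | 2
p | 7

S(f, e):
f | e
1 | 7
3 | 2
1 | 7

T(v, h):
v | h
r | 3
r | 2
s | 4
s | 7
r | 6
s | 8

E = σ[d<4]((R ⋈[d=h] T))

σ filters on d, owned by the left side.
E' = (σ[d<4](R) ⋈[d=h] T)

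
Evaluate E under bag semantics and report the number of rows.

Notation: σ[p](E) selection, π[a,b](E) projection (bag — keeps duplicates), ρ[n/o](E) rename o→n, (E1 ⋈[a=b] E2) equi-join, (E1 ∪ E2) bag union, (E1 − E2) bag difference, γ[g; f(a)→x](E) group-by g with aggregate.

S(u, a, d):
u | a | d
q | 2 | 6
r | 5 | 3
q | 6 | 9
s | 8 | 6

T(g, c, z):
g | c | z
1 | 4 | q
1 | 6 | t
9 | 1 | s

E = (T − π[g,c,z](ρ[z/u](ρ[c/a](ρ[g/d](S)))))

Row counts bottom-up:
  T → 3
  S → 4
  ρ[g/d](S) → 4
  ρ[c/a](ρ[g/d](S)) → 4
  ρ[z/u](ρ[c/a](ρ[g/d](S))) → 4
  π[g,c,z](ρ[z/u](ρ[c/a](ρ[g/d](S)))) → 4
  (T − π[g,c,z](ρ[z/u](ρ[c/a](ρ[g/d](S))))) → 3

|E| = 3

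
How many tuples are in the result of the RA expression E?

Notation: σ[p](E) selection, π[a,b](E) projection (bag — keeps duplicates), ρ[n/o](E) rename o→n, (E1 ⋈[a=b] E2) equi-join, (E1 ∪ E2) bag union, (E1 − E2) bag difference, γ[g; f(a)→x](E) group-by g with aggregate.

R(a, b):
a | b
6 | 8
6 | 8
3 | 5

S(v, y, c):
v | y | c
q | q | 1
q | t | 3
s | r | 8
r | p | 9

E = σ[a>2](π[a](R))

Row counts bottom-up:
  R → 3
  π[a](R) → 3
  σ[a>2](π[a](R)) → 3

|E| = 3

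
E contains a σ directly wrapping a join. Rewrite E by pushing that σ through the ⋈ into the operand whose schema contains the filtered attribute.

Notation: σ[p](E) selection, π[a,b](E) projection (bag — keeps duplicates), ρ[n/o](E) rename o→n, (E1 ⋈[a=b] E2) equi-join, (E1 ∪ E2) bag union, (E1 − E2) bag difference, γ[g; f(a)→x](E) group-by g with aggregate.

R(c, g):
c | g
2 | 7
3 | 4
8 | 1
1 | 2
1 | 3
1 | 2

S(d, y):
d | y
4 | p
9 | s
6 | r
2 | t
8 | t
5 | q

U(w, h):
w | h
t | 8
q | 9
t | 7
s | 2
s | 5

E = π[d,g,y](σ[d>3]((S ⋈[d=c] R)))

σ filters on d, owned by the left side.
E' = π[d,g,y]((σ[d>3](S) ⋈[d=c] R))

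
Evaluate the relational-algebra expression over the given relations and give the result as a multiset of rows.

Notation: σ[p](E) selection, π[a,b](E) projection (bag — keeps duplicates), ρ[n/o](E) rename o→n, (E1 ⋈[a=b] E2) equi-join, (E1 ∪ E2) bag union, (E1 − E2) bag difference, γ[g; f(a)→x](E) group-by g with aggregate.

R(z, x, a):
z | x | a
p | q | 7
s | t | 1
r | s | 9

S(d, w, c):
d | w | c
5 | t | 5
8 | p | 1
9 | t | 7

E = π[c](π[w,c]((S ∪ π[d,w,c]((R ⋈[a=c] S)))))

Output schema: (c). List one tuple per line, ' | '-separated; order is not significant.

Subexpression sizes:
  S → 3
  R → 3
  S → 3
  (R ⋈[a=c] S) → 2
  π[d,w,c]((R ⋈[a=c] S)) → 2
  (S ∪ π[d,w,c]((R ⋈[a=c] S))) → 5
  π[w,c]((S ∪ π[d,w,c]((R ⋈[a=c] S)))) → 5
  π[c](π[w,c]((S ∪ π[d,w,c]((R ⋈[a=c] S))))) → 5

== RESULT ==
c
1
1
5
7
7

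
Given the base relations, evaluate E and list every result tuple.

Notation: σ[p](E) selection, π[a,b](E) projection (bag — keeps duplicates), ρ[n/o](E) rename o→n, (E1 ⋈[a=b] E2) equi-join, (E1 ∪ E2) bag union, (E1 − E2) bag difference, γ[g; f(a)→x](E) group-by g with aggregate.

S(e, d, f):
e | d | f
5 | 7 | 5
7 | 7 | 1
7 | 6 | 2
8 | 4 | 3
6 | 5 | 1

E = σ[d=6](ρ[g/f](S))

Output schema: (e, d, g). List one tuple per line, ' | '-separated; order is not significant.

Per-node cardinality:
  S → 5
  ρ[g/f](S) → 5
  σ[d=6](ρ[g/f](S)) → 1

== RESULT ==
e | d | g
7 | 6 | 2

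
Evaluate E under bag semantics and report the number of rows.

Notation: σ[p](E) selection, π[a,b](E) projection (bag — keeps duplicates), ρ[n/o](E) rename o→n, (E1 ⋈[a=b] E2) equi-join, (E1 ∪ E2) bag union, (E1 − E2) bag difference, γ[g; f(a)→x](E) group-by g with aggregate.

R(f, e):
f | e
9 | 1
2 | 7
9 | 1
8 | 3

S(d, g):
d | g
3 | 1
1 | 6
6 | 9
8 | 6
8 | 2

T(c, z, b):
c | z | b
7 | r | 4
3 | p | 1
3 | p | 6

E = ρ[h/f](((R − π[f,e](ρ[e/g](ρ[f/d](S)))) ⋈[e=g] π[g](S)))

Subexpression sizes:
  R → 4
  S → 5
  ρ[f/d](S) → 5
  ρ[e/g](ρ[f/d](S)) → 5
  π[f,e](ρ[e/g](ρ[f/d](S))) → 5
  (R − π[f,e](ρ[e/g](ρ[f/d](S)))) → 4
  S → 5
  π[g](S) → 5
  ((R − π[f,e](ρ[e/g](ρ[f/d](S)))) ⋈[e=g] π[g](S)) → 2
  ρ[h/f](((R − π[f,e](ρ[e/g](ρ[f/d](S)))) ⋈[e=g] π[g](S))) → 2

|E| = 2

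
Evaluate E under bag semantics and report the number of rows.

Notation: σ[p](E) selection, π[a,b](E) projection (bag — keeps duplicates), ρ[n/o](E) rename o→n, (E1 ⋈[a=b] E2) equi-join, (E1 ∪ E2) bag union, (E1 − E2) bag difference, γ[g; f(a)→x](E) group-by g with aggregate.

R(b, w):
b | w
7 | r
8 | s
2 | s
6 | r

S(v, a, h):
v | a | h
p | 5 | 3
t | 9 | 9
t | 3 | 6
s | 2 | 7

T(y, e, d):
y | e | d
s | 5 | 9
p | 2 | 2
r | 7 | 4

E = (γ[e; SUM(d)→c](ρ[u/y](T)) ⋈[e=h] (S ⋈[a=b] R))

Subexpression sizes:
  T → 3
  ρ[u/y](T) → 3
  γ[e; SUM(d)→c](ρ[u/y](T)) → 3
  S → 4
  R → 4
  (S ⋈[a=b] R) → 1
  (γ[e; SUM(d)→c](ρ[u/y](T)) ⋈[e=h] (S ⋈[a=b] R)) → 1

|E| = 1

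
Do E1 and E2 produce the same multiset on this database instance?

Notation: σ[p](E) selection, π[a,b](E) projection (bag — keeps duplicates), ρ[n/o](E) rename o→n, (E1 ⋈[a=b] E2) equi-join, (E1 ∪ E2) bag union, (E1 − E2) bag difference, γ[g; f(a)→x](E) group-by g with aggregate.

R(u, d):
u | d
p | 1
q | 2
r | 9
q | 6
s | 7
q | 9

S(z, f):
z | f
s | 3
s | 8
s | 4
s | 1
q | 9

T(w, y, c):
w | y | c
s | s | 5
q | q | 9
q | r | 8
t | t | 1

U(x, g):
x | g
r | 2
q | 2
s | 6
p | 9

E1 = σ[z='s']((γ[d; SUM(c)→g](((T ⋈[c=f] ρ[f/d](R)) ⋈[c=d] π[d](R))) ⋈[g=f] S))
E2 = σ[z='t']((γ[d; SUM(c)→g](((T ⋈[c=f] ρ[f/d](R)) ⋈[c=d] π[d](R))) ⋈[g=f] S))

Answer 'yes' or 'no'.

E1 subexpression sizes:
  T → 4
  R → 6
  ρ[f/d](R) → 6
  (T ⋈[c=f] ρ[f/d](R)) → 3
  R → 6
  π[d](R) → 6
  ((T ⋈[c=f] ρ[f/d](R)) ⋈[c=d] π[d](R)) → 5
  γ[d; SUM(c)→g](((T ⋈[c=f] ρ[f/d](R)) ⋈[c=d] π[d](R))) → 2
  S → 5
  (γ[d; SUM(c)→g](((T ⋈[c=f] ρ[f/d](R)) ⋈[c=d] π[d](R))) ⋈[g=f] S) → 1
  σ[z='s']((γ[d; SUM(c)→g](((T ⋈[c=f] ρ[f/d](R)) ⋈[c=d] π[d](R))) ⋈[g=f] S)) → 1
E2 subexpression sizes:
  T → 4
  R → 6
  ρ[f/d](R) → 6
  (T ⋈[c=f] ρ[f/d](R)) → 3
  R → 6
  π[d](R) → 6
  ((T ⋈[c=f] ρ[f/d](R)) ⋈[c=d] π[d](R)) → 5
  γ[d; SUM(c)→g](((T ⋈[c=f] ρ[f/d](R)) ⋈[c=d] π[d](R))) → 2
  S → 5
  (γ[d; SUM(c)→g](((T ⋈[c=f] ρ[f/d](R)) ⋈[c=d] π[d](R))) ⋈[g=f] S) → 1
  σ[z='t']((γ[d; SUM(c)→g](((T ⋈[c=f] ρ[f/d](R)) ⋈[c=d] π[d](R))) ⋈[g=f] S)) → 0

E1 result:
d | g | z | f
1 | 1 | s | 1
E2 result:
d | g | z | f
(0 rows)
Witness: (1, 1, 's', 1) appears 1× in E1 but 0× in E2.

no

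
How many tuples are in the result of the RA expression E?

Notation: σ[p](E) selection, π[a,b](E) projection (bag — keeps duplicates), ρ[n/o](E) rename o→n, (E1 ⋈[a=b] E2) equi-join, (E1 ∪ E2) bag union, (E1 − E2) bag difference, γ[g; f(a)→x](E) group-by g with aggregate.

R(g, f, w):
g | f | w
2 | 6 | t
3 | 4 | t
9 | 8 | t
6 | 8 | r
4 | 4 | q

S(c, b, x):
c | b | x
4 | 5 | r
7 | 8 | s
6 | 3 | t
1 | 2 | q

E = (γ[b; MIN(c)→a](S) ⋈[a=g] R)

Stepwise |·|:
  S → 4
  γ[b; MIN(c)→a](S) → 4
  R → 5
  (γ[b; MIN(c)→a](S) ⋈[a=g] R) → 2

|E| = 2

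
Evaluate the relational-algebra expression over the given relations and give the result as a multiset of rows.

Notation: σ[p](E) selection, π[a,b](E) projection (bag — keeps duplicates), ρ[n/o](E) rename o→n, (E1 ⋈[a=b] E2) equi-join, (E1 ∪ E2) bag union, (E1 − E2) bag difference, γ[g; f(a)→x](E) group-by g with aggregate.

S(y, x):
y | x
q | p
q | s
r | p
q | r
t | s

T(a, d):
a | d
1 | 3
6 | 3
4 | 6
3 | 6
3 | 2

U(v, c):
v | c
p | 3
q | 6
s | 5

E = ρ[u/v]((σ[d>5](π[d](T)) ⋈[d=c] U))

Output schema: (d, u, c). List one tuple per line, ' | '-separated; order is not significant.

Row counts bottom-up:
  T → 5
  π[d](T) → 5
  σ[d>5](π[d](T)) → 2
  U → 3
  (σ[d>5](π[d](T)) ⋈[d=c] U) → 2
  ρ[u/v]((σ[d>5](π[d](T)) ⋈[d=c] U)) → 2

== RESULT ==
d | u | c
6 | q | 6
6 | q | 6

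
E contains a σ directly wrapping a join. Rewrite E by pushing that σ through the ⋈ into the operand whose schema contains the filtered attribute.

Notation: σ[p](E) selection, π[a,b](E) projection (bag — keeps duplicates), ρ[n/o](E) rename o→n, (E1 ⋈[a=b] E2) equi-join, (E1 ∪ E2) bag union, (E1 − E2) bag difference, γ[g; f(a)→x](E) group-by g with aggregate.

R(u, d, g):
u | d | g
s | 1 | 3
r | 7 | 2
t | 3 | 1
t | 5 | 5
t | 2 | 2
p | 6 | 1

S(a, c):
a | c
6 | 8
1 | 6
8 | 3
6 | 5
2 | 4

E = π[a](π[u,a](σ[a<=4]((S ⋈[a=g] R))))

σ filters on a, owned by the left side.
E' = π[a](π[u,a]((σ[a<=4](S) ⋈[a=g] R)))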